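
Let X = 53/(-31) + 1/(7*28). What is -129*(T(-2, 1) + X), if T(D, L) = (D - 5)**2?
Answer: -37070343/6076 ≈ -6101.1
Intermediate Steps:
X = -10357/6076 (X = 53*(-1/31) + (1/7)*(1/28) = -53/31 + 1/196 = -10357/6076 ≈ -1.7046)
T(D, L) = (-5 + D)**2
-129*(T(-2, 1) + X) = -129*((-5 - 2)**2 - 10357/6076) = -129*((-7)**2 - 10357/6076) = -129*(49 - 10357/6076) = -129*287367/6076 = -37070343/6076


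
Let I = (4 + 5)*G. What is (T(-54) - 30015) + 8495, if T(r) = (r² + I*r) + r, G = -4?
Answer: -16714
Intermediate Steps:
I = -36 (I = (4 + 5)*(-4) = 9*(-4) = -36)
T(r) = r² - 35*r (T(r) = (r² - 36*r) + r = r² - 35*r)
(T(-54) - 30015) + 8495 = (-54*(-35 - 54) - 30015) + 8495 = (-54*(-89) - 30015) + 8495 = (4806 - 30015) + 8495 = -25209 + 8495 = -16714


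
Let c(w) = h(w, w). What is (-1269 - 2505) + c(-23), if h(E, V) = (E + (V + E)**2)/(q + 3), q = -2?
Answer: -1681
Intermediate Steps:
h(E, V) = E + (E + V)**2 (h(E, V) = (E + (V + E)**2)/(-2 + 3) = (E + (E + V)**2)/1 = (E + (E + V)**2)*1 = E + (E + V)**2)
c(w) = w + 4*w**2 (c(w) = w + (w + w)**2 = w + (2*w)**2 = w + 4*w**2)
(-1269 - 2505) + c(-23) = (-1269 - 2505) - 23*(1 + 4*(-23)) = -3774 - 23*(1 - 92) = -3774 - 23*(-91) = -3774 + 2093 = -1681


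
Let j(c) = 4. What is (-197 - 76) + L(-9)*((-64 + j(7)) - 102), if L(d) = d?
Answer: 1185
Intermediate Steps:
(-197 - 76) + L(-9)*((-64 + j(7)) - 102) = (-197 - 76) - 9*((-64 + 4) - 102) = -273 - 9*(-60 - 102) = -273 - 9*(-162) = -273 + 1458 = 1185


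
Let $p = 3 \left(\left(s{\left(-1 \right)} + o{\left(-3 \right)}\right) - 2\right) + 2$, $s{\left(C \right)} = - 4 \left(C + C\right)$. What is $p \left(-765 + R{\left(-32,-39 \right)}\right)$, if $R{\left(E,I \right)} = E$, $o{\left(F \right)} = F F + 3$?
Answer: $-44632$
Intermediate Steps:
$s{\left(C \right)} = - 8 C$ ($s{\left(C \right)} = - 4 \cdot 2 C = - 8 C$)
$o{\left(F \right)} = 3 + F^{2}$ ($o{\left(F \right)} = F^{2} + 3 = 3 + F^{2}$)
$p = 56$ ($p = 3 \left(\left(\left(-8\right) \left(-1\right) + \left(3 + \left(-3\right)^{2}\right)\right) - 2\right) + 2 = 3 \left(\left(8 + \left(3 + 9\right)\right) - 2\right) + 2 = 3 \left(\left(8 + 12\right) - 2\right) + 2 = 3 \left(20 - 2\right) + 2 = 3 \cdot 18 + 2 = 54 + 2 = 56$)
$p \left(-765 + R{\left(-32,-39 \right)}\right) = 56 \left(-765 - 32\right) = 56 \left(-797\right) = -44632$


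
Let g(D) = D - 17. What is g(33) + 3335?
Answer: 3351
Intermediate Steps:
g(D) = -17 + D
g(33) + 3335 = (-17 + 33) + 3335 = 16 + 3335 = 3351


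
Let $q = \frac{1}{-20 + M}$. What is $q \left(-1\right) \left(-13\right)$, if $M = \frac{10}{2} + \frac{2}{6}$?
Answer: $- \frac{39}{44} \approx -0.88636$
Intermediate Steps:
$M = \frac{16}{3}$ ($M = 10 \cdot \frac{1}{2} + 2 \cdot \frac{1}{6} = 5 + \frac{1}{3} = \frac{16}{3} \approx 5.3333$)
$q = - \frac{3}{44}$ ($q = \frac{1}{-20 + \frac{16}{3}} = \frac{1}{- \frac{44}{3}} = - \frac{3}{44} \approx -0.068182$)
$q \left(-1\right) \left(-13\right) = \left(- \frac{3}{44}\right) \left(-1\right) \left(-13\right) = \frac{3}{44} \left(-13\right) = - \frac{39}{44}$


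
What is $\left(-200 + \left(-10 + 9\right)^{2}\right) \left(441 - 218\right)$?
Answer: $-44377$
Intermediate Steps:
$\left(-200 + \left(-10 + 9\right)^{2}\right) \left(441 - 218\right) = \left(-200 + \left(-1\right)^{2}\right) 223 = \left(-200 + 1\right) 223 = \left(-199\right) 223 = -44377$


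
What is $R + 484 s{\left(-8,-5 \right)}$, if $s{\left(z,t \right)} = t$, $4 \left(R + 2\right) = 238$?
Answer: $- \frac{4725}{2} \approx -2362.5$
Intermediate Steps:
$R = \frac{115}{2}$ ($R = -2 + \frac{1}{4} \cdot 238 = -2 + \frac{119}{2} = \frac{115}{2} \approx 57.5$)
$R + 484 s{\left(-8,-5 \right)} = \frac{115}{2} + 484 \left(-5\right) = \frac{115}{2} - 2420 = - \frac{4725}{2}$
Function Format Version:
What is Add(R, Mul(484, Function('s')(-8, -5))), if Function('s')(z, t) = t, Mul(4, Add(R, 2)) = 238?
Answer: Rational(-4725, 2) ≈ -2362.5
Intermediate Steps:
R = Rational(115, 2) (R = Add(-2, Mul(Rational(1, 4), 238)) = Add(-2, Rational(119, 2)) = Rational(115, 2) ≈ 57.500)
Add(R, Mul(484, Function('s')(-8, -5))) = Add(Rational(115, 2), Mul(484, -5)) = Add(Rational(115, 2), -2420) = Rational(-4725, 2)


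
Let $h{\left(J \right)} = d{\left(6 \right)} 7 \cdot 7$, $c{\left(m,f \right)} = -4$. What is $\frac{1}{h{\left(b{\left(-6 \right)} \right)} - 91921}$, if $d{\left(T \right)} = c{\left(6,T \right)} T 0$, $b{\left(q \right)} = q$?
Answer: $- \frac{1}{91921} \approx -1.0879 \cdot 10^{-5}$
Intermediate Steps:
$d{\left(T \right)} = 0$ ($d{\left(T \right)} = - 4 T 0 = 0$)
$h{\left(J \right)} = 0$ ($h{\left(J \right)} = 0 \cdot 7 \cdot 7 = 0 \cdot 7 = 0$)
$\frac{1}{h{\left(b{\left(-6 \right)} \right)} - 91921} = \frac{1}{0 - 91921} = \frac{1}{-91921} = - \frac{1}{91921}$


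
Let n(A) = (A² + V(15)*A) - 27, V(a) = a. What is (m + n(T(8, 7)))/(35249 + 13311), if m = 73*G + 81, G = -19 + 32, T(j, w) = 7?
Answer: 1157/48560 ≈ 0.023826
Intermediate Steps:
G = 13
n(A) = -27 + A² + 15*A (n(A) = (A² + 15*A) - 27 = -27 + A² + 15*A)
m = 1030 (m = 73*13 + 81 = 949 + 81 = 1030)
(m + n(T(8, 7)))/(35249 + 13311) = (1030 + (-27 + 7² + 15*7))/(35249 + 13311) = (1030 + (-27 + 49 + 105))/48560 = (1030 + 127)*(1/48560) = 1157*(1/48560) = 1157/48560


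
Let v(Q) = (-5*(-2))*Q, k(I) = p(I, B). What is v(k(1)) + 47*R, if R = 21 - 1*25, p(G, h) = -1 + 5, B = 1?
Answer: -148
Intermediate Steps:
p(G, h) = 4
k(I) = 4
R = -4 (R = 21 - 25 = -4)
v(Q) = 10*Q
v(k(1)) + 47*R = 10*4 + 47*(-4) = 40 - 188 = -148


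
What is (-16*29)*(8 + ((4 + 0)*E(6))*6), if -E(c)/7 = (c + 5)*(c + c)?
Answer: 10285952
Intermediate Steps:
E(c) = -14*c*(5 + c) (E(c) = -7*(c + 5)*(c + c) = -7*(5 + c)*2*c = -14*c*(5 + c))
(-16*29)*(8 + ((4 + 0)*E(6))*6) = (-16*29)*(8 + ((4 + 0)*(-14*6*(5 + 6)))*6) = -464*(8 + (4*(-14*6*11))*6) = -464*(8 + (4*(-924))*6) = -464*(8 - 3696*6) = -464*(8 - 22176) = -464*(-22168) = 10285952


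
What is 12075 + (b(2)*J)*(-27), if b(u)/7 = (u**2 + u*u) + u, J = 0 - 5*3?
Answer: 40425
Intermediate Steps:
J = -15 (J = 0 - 15 = -15)
b(u) = 7*u + 14*u**2 (b(u) = 7*((u**2 + u*u) + u) = 7*((u**2 + u**2) + u) = 7*(2*u**2 + u) = 7*(u + 2*u**2) = 7*u + 14*u**2)
12075 + (b(2)*J)*(-27) = 12075 + ((7*2*(1 + 2*2))*(-15))*(-27) = 12075 + ((7*2*(1 + 4))*(-15))*(-27) = 12075 + ((7*2*5)*(-15))*(-27) = 12075 + (70*(-15))*(-27) = 12075 - 1050*(-27) = 12075 + 28350 = 40425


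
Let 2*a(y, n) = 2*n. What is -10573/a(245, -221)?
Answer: 10573/221 ≈ 47.842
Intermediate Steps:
a(y, n) = n (a(y, n) = (2*n)/2 = n)
-10573/a(245, -221) = -10573/(-221) = -10573*(-1/221) = 10573/221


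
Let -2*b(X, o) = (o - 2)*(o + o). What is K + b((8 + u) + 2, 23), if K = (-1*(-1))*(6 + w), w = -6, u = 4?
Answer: -483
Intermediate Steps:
K = 0 (K = (-1*(-1))*(6 - 6) = 1*0 = 0)
b(X, o) = -o*(-2 + o) (b(X, o) = -(o - 2)*(o + o)/2 = -(-2 + o)*2*o/2 = -o*(-2 + o))
K + b((8 + u) + 2, 23) = 0 + 23*(2 - 1*23) = 0 + 23*(2 - 23) = 0 + 23*(-21) = 0 - 483 = -483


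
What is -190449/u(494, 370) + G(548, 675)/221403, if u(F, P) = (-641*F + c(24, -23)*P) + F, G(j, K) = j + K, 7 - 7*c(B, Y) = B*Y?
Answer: 1761038771/2628394230 ≈ 0.67001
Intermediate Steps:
c(B, Y) = 1 - B*Y/7
G(j, K) = K + j
u(F, P) = -640*F + 559*P/7 (u(F, P) = (-641*F + (1 - ⅐*24*(-23))*P) + F = (-641*F + (1 + 552/7)*P) + F = (-641*F + 559*P/7) + F = -640*F + 559*P/7)
-190449/u(494, 370) + G(548, 675)/221403 = -190449/(-640*494 + (559/7)*370) + (675 + 548)/221403 = -190449/(-316160 + 206830/7) + 1223*(1/221403) = -190449/(-2006290/7) + 1223/221403 = -190449*(-7/2006290) + 1223/221403 = 1333143/2006290 + 1223/221403 = 1761038771/2628394230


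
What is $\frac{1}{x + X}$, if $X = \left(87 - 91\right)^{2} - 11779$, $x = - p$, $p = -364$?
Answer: $- \frac{1}{11399} \approx -8.7727 \cdot 10^{-5}$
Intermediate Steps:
$x = 364$ ($x = \left(-1\right) \left(-364\right) = 364$)
$X = -11763$ ($X = \left(-4\right)^{2} - 11779 = 16 - 11779 = -11763$)
$\frac{1}{x + X} = \frac{1}{364 - 11763} = \frac{1}{-11399} = - \frac{1}{11399}$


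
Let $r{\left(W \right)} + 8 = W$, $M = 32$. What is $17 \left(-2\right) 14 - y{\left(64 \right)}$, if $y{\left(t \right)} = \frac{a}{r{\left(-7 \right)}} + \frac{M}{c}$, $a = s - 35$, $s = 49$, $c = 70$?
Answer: $- \frac{9986}{21} \approx -475.52$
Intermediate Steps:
$r{\left(W \right)} = -8 + W$
$a = 14$ ($a = 49 - 35 = 14$)
$y{\left(t \right)} = - \frac{10}{21}$ ($y{\left(t \right)} = \frac{14}{-8 - 7} + \frac{32}{70} = \frac{14}{-15} + 32 \cdot \frac{1}{70} = 14 \left(- \frac{1}{15}\right) + \frac{16}{35} = - \frac{14}{15} + \frac{16}{35} = - \frac{10}{21}$)
$17 \left(-2\right) 14 - y{\left(64 \right)} = 17 \left(-2\right) 14 - - \frac{10}{21} = \left(-34\right) 14 + \frac{10}{21} = -476 + \frac{10}{21} = - \frac{9986}{21}$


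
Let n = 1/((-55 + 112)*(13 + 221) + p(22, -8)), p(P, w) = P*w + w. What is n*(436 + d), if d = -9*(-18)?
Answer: 299/6577 ≈ 0.045461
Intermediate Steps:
p(P, w) = w + P*w
n = 1/13154 (n = 1/((-55 + 112)*(13 + 221) - 8*(1 + 22)) = 1/(57*234 - 8*23) = 1/(13338 - 184) = 1/13154 ≈ 7.6022e-5)
d = 162
n*(436 + d) = (436 + 162)/13154 = (1/13154)*598 = 299/6577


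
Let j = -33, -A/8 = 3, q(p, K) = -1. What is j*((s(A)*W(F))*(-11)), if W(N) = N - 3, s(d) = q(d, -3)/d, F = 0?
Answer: -363/8 ≈ -45.375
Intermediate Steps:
A = -24 (A = -8*3 = -24)
s(d) = -1/d
W(N) = -3 + N
j*((s(A)*W(F))*(-11)) = -33*(-1/(-24))*(-3 + 0)*(-11) = -33*-1*(-1/24)*(-3)*(-11) = -33*(1/24)*(-3)*(-11) = -(-33)*(-11)/8 = -33*11/8 = -363/8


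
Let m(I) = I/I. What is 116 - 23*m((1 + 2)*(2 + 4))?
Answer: 93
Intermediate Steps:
m(I) = 1
116 - 23*m((1 + 2)*(2 + 4)) = 116 - 23*1 = 116 - 23 = 93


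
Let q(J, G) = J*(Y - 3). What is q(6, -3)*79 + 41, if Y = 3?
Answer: 41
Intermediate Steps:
q(J, G) = 0 (q(J, G) = J*(3 - 3) = J*0 = 0)
q(6, -3)*79 + 41 = 0*79 + 41 = 0 + 41 = 41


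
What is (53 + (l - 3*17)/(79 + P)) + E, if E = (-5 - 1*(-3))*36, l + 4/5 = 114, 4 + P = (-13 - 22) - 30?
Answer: -639/50 ≈ -12.780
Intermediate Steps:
P = -69 (P = -4 + ((-13 - 22) - 30) = -4 + (-35 - 30) = -4 - 65 = -69)
l = 566/5 (l = -⅘ + 114 = 566/5 ≈ 113.20)
E = -72 (E = (-5 + 3)*36 = -2*36 = -72)
(53 + (l - 3*17)/(79 + P)) + E = (53 + (566/5 - 3*17)/(79 - 69)) - 72 = (53 + (566/5 - 51)/10) - 72 = (53 + (311/5)*(⅒)) - 72 = (53 + 311/50) - 72 = 2961/50 - 72 = -639/50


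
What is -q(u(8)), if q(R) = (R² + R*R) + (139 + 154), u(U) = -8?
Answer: -421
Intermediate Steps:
q(R) = 293 + 2*R² (q(R) = (R² + R²) + 293 = 2*R² + 293 = 293 + 2*R²)
-q(u(8)) = -(293 + 2*(-8)²) = -(293 + 2*64) = -(293 + 128) = -1*421 = -421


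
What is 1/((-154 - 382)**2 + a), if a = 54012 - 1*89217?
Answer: 1/252091 ≈ 3.9668e-6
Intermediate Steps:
a = -35205 (a = 54012 - 89217 = -35205)
1/((-154 - 382)**2 + a) = 1/((-154 - 382)**2 - 35205) = 1/((-536)**2 - 35205) = 1/(287296 - 35205) = 1/252091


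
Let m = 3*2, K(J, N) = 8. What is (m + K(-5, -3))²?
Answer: 196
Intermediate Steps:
m = 6
(m + K(-5, -3))² = (6 + 8)² = 14² = 196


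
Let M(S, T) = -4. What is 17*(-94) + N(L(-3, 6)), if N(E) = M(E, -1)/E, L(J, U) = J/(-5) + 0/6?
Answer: -4814/3 ≈ -1604.7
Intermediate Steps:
L(J, U) = -J/5 (L(J, U) = J*(-⅕) + 0*(⅙) = -J/5 + 0 = -J/5)
N(E) = -4/E
17*(-94) + N(L(-3, 6)) = 17*(-94) - 4/((-⅕*(-3))) = -1598 - 4/⅗ = -1598 - 4*5/3 = -1598 - 20/3 = -4814/3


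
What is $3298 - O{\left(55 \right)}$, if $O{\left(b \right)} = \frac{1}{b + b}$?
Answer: $\frac{362779}{110} \approx 3298.0$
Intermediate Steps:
$O{\left(b \right)} = \frac{1}{2 b}$
$3298 - O{\left(55 \right)} = 3298 - \frac{1}{2 \cdot 55} = 3298 - \frac{1}{2} \cdot \frac{1}{55} = 3298 - \frac{1}{110} = \frac{362779}{110}$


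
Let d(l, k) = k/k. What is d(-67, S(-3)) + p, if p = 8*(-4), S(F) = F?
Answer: -31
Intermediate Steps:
d(l, k) = 1
p = -32
d(-67, S(-3)) + p = 1 - 32 = -31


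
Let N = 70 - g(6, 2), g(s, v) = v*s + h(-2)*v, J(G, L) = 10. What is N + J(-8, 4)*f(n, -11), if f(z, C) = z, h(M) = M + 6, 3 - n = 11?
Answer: -30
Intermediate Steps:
n = -8 (n = 3 - 1*11 = 3 - 11 = -8)
h(M) = 6 + M
g(s, v) = 4*v + s*v (g(s, v) = v*s + (6 - 2)*v = s*v + 4*v = 4*v + s*v)
N = 50 (N = 70 - 2*(4 + 6) = 70 - 2*10 = 70 - 1*20 = 70 - 20 = 50)
N + J(-8, 4)*f(n, -11) = 50 + 10*(-8) = 50 - 80 = -30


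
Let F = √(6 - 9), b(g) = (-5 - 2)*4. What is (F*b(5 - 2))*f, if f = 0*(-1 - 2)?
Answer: 0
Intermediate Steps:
b(g) = -28 (b(g) = -7*4 = -28)
F = I*√3 (F = √(-3) = I*√3 ≈ 1.732*I)
f = 0 (f = 0*(-3) = 0)
(F*b(5 - 2))*f = ((I*√3)*(-28))*0 = -28*I*√3*0 = 0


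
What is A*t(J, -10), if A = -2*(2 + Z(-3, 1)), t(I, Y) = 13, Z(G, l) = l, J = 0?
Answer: -78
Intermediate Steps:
A = -6 (A = -2*(2 + 1) = -2*3 = -6)
A*t(J, -10) = -6*13 = -78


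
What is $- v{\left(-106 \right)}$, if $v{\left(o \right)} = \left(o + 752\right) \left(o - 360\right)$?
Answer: $301036$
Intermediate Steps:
$v{\left(o \right)} = \left(-360 + o\right) \left(752 + o\right)$ ($v{\left(o \right)} = \left(752 + o\right) \left(-360 + o\right) = \left(-360 + o\right) \left(752 + o\right)$)
$- v{\left(-106 \right)} = - (-270720 + \left(-106\right)^{2} + 392 \left(-106\right)) = - (-270720 + 11236 - 41552) = \left(-1\right) \left(-301036\right) = 301036$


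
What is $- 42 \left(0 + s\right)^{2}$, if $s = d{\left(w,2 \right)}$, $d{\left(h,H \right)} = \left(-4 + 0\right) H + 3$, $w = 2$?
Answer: $-1050$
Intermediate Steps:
$d{\left(h,H \right)} = 3 - 4 H$ ($d{\left(h,H \right)} = - 4 H + 3 = 3 - 4 H$)
$s = -5$ ($s = 3 - 8 = -5$)
$- 42 \left(0 + s\right)^{2} = - 42 \left(0 - 5\right)^{2} = - 42 \left(-5\right)^{2} = \left(-42\right) 25 = -1050$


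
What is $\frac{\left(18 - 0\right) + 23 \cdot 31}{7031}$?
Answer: $\frac{731}{7031} \approx 0.10397$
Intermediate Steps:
$\frac{\left(18 - 0\right) + 23 \cdot 31}{7031} = \left(\left(18 + 0\right) + 713\right) \frac{1}{7031} = \left(18 + 713\right) \frac{1}{7031} = 731 \cdot \frac{1}{7031} = \frac{731}{7031}$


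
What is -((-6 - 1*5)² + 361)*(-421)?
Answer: 202922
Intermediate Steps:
-((-6 - 1*5)² + 361)*(-421) = -((-6 - 5)² + 361)*(-421) = -((-11)² + 361)*(-421) = -(121 + 361)*(-421) = -482*(-421) = -1*(-202922) = 202922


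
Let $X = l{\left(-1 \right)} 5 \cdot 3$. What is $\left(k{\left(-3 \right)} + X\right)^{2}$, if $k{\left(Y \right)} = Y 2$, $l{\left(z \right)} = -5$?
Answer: $6561$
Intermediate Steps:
$k{\left(Y \right)} = 2 Y$
$X = -75$ ($X = \left(-5\right) 5 \cdot 3 = \left(-25\right) 3 = -75$)
$\left(k{\left(-3 \right)} + X\right)^{2} = \left(2 \left(-3\right) - 75\right)^{2} = \left(-6 - 75\right)^{2} = \left(-81\right)^{2} = 6561$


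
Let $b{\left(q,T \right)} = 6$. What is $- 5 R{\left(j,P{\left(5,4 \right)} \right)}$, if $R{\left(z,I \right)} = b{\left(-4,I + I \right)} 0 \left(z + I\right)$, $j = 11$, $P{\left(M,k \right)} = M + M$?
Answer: $0$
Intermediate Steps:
$P{\left(M,k \right)} = 2 M$
$R{\left(z,I \right)} = 0$ ($R{\left(z,I \right)} = 6 \cdot 0 \left(z + I\right) = 0 \left(I + z\right) = 0$)
$- 5 R{\left(j,P{\left(5,4 \right)} \right)} = \left(-5\right) 0 = 0$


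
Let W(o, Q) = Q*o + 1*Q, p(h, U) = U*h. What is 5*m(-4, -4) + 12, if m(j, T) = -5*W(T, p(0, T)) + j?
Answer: -8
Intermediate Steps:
W(o, Q) = Q + Q*o (W(o, Q) = Q*o + Q = Q + Q*o)
m(j, T) = j (m(j, T) = -5*T*0*(1 + T) + j = -0*(1 + T) + j = -5*0 + j = 0 + j = j)
5*m(-4, -4) + 12 = 5*(-4) + 12 = -20 + 12 = -8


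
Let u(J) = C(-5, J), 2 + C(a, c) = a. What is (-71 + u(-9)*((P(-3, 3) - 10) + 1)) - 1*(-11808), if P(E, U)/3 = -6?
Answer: 11926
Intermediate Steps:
C(a, c) = -2 + a
u(J) = -7 (u(J) = -2 - 5 = -7)
P(E, U) = -18 (P(E, U) = 3*(-6) = -18)
(-71 + u(-9)*((P(-3, 3) - 10) + 1)) - 1*(-11808) = (-71 - 7*((-18 - 10) + 1)) - 1*(-11808) = (-71 - 7*(-28 + 1)) + 11808 = (-71 - 7*(-27)) + 11808 = (-71 + 189) + 11808 = 118 + 11808 = 11926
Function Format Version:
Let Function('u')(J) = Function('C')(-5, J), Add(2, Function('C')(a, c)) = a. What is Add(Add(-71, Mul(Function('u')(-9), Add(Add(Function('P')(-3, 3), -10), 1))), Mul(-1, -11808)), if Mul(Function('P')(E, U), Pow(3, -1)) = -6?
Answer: 11926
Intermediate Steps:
Function('C')(a, c) = Add(-2, a)
Function('u')(J) = -7 (Function('u')(J) = Add(-2, -5) = -7)
Function('P')(E, U) = -18 (Function('P')(E, U) = Mul(3, -6) = -18)
Add(Add(-71, Mul(Function('u')(-9), Add(Add(Function('P')(-3, 3), -10), 1))), Mul(-1, -11808)) = Add(Add(-71, Mul(-7, Add(Add(-18, -10), 1))), Mul(-1, -11808)) = Add(Add(-71, Mul(-7, Add(-28, 1))), 11808) = Add(Add(-71, Mul(-7, -27)), 11808) = Add(Add(-71, 189), 11808) = Add(118, 11808) = 11926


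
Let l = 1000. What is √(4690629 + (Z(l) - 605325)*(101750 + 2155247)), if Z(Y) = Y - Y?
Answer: 2*I*√341553004599 ≈ 1.1689e+6*I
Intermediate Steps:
Z(Y) = 0
√(4690629 + (Z(l) - 605325)*(101750 + 2155247)) = √(4690629 + (0 - 605325)*(101750 + 2155247)) = √(4690629 - 605325*2256997) = √(4690629 - 1366216709025) = √(-1366212018396) = 2*I*√341553004599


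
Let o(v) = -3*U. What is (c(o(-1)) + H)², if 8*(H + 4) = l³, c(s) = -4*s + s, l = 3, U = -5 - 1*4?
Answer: 426409/64 ≈ 6662.6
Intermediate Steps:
U = -9 (U = -5 - 4 = -9)
o(v) = 27 (o(v) = -3*(-9) = 27)
c(s) = -3*s
H = -5/8 (H = -4 + (⅛)*3³ = -4 + (⅛)*27 = -4 + 27/8 = -5/8 ≈ -0.62500)
(c(o(-1)) + H)² = (-3*27 - 5/8)² = (-81 - 5/8)² = (-653/8)² = 426409/64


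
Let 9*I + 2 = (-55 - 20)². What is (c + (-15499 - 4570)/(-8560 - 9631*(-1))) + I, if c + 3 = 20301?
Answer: 1066106/51 ≈ 20904.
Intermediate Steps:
c = 20298 (c = -3 + 20301 = 20298)
I = 5623/9 (I = -2/9 + (-55 - 20)²/9 = -2/9 + (⅑)*(-75)² = -2/9 + (⅑)*5625 = -2/9 + 625 = 5623/9 ≈ 624.78)
(c + (-15499 - 4570)/(-8560 - 9631*(-1))) + I = (20298 + (-15499 - 4570)/(-8560 - 9631*(-1))) + 5623/9 = (20298 - 20069/(-8560 + 9631)) + 5623/9 = (20298 - 20069/1071) + 5623/9 = (20298 - 20069*1/1071) + 5623/9 = (20298 - 2867/153) + 5623/9 = 3102727/153 + 5623/9 = 1066106/51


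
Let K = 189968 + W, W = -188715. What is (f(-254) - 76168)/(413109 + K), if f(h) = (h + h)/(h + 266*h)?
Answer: -10168427/55317327 ≈ -0.18382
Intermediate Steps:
f(h) = 2/267 (f(h) = (2*h)/((267*h)) = (2*h)*(1/(267*h)) = 2/267)
K = 1253 (K = 189968 - 188715 = 1253)
(f(-254) - 76168)/(413109 + K) = (2/267 - 76168)/(413109 + 1253) = -20336854/267/414362 = -20336854/267*1/414362 = -10168427/55317327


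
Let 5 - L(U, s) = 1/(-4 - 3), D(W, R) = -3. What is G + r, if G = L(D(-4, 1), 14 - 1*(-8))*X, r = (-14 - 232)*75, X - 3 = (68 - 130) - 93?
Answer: -134622/7 ≈ -19232.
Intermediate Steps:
X = -152 (X = 3 + ((68 - 130) - 93) = 3 + (-62 - 93) = 3 - 155 = -152)
L(U, s) = 36/7 (L(U, s) = 5 - 1/(-4 - 3) = 5 - 1/(-7) = 5 - 1*(-⅐) = 5 + ⅐ = 36/7)
r = -18450 (r = -246*75 = -18450)
G = -5472/7 (G = (36/7)*(-152) = -5472/7 ≈ -781.71)
G + r = -5472/7 - 18450 = -134622/7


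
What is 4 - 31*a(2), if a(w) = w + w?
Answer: -120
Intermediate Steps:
a(w) = 2*w
4 - 31*a(2) = 4 - 62*2 = 4 - 31*4 = 4 - 124 = -120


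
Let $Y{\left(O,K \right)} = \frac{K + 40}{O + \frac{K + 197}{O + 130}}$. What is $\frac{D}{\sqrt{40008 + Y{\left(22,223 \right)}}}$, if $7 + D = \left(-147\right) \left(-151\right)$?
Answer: $\frac{1585 \sqrt{35435728202}}{2689823} \approx 110.92$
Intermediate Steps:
$D = 22190$ ($D = -7 - -22197 = -7 + 22197 = 22190$)
$Y{\left(O,K \right)} = \frac{40 + K}{O + \frac{197 + K}{130 + O}}$
$\frac{D}{\sqrt{40008 + Y{\left(22,223 \right)}}} = \frac{22190}{\sqrt{40008 + \frac{5200 + 40 \cdot 22 + 130 \cdot 223 + 223 \cdot 22}{197 + 223 + 22^{2} + 130 \cdot 22}}} = \frac{22190}{\sqrt{40008 + \frac{5200 + 880 + 28990 + 4906}{197 + 223 + 484 + 2860}}} = \frac{22190}{\sqrt{40008 + \frac{1}{3764} \cdot 39976}} = \frac{22190}{\sqrt{40008 + \frac{9994}{941}}} = \frac{22190}{\sqrt{\frac{37657522}{941}}} = \frac{22190}{\frac{1}{941} \sqrt{35435728202}} = 22190 \frac{\sqrt{35435728202}}{37657522} = \frac{1585 \sqrt{35435728202}}{2689823}$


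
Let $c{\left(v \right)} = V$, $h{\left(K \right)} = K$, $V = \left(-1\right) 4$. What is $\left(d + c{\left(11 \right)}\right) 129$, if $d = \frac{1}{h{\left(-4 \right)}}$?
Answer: $- \frac{2193}{4} \approx -548.25$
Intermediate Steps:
$V = -4$
$c{\left(v \right)} = -4$
$d = - \frac{1}{4}$ ($d = \frac{1}{-4} = - \frac{1}{4} \approx -0.25$)
$\left(d + c{\left(11 \right)}\right) 129 = \left(- \frac{1}{4} - 4\right) 129 = \left(- \frac{17}{4}\right) 129 = - \frac{2193}{4}$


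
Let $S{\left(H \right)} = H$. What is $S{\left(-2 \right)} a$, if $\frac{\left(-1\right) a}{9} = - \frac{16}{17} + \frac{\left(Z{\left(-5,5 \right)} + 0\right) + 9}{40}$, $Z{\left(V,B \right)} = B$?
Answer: $- \frac{1809}{170} \approx -10.641$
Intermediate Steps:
$a = \frac{1809}{340}$ ($a = - 9 \left(- \frac{16}{17} + \frac{\left(5 + 0\right) + 9}{40}\right) = - 9 \left(\left(-16\right) \frac{1}{17} + \left(5 + 9\right) \frac{1}{40}\right) = - 9 \left(- \frac{16}{17} + 14 \cdot \frac{1}{40}\right) = - 9 \left(- \frac{16}{17} + \frac{7}{20}\right) = \left(-9\right) \left(- \frac{201}{340}\right) = \frac{1809}{340} \approx 5.3206$)
$S{\left(-2 \right)} a = \left(-2\right) \frac{1809}{340} = - \frac{1809}{170}$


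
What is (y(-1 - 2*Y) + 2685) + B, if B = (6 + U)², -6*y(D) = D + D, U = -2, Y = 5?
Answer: 8114/3 ≈ 2704.7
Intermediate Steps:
y(D) = -D/3 (y(D) = -(D + D)/6 = -D/3)
B = 16 (B = (6 - 2)² = 4² = 16)
(y(-1 - 2*Y) + 2685) + B = (-(-1 - 2*5)/3 + 2685) + 16 = (-(-1 - 10)/3 + 2685) + 16 = (-⅓*(-11) + 2685) + 16 = (11/3 + 2685) + 16 = 8066/3 + 16 = 8114/3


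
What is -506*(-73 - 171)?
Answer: 123464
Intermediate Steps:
-506*(-73 - 171) = -506*(-244) = 123464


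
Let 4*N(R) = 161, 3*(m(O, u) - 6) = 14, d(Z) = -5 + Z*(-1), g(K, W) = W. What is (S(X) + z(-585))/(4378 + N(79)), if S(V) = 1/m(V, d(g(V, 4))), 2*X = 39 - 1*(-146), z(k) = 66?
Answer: 705/47128 ≈ 0.014959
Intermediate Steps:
d(Z) = -5 - Z
m(O, u) = 32/3 (m(O, u) = 6 + (⅓)*14 = 6 + 14/3 = 32/3)
X = 185/2 (X = (39 - 1*(-146))/2 = (39 + 146)/2 = (½)*185 = 185/2 ≈ 92.500)
S(V) = 3/32 (S(V) = 1/(32/3) = 3/32)
N(R) = 161/4 (N(R) = (¼)*161 = 161/4)
(S(X) + z(-585))/(4378 + N(79)) = (3/32 + 66)/(4378 + 161/4) = 2115/(32*(17673/4)) = (2115/32)*(4/17673) = 705/47128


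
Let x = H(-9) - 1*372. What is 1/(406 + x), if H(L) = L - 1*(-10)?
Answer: 1/35 ≈ 0.028571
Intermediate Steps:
H(L) = 10 + L (H(L) = L + 10 = 10 + L)
x = -371 (x = (10 - 9) - 1*372 = 1 - 372 = -371)
1/(406 + x) = 1/(406 - 371) = 1/35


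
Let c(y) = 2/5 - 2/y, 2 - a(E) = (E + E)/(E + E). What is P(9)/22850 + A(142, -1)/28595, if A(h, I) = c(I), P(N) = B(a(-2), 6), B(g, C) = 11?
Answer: 73877/130679150 ≈ 0.00056533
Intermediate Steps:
a(E) = 1 (a(E) = 2 - (E + E)/(E + E) = 2 - 2*E/(2*E) = 2 - 2*E*1/(2*E) = 2 - 1*1 = 2 - 1 = 1)
P(N) = 11
c(y) = ⅖ - 2/y (c(y) = 2*(⅕) - 2/y = ⅖ - 2/y)
A(h, I) = ⅖ - 2/I
P(9)/22850 + A(142, -1)/28595 = 11/22850 + (⅖ - 2/(-1))/28595 = 11*(1/22850) + (⅖ - 2*(-1))*(1/28595) = 11/22850 + (⅖ + 2)*(1/28595) = 11/22850 + (12/5)*(1/28595) = 11/22850 + 12/142975 = 73877/130679150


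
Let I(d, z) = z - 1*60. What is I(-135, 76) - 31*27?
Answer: -821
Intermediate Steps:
I(d, z) = -60 + z (I(d, z) = z - 60 = -60 + z)
I(-135, 76) - 31*27 = (-60 + 76) - 31*27 = 16 - 1*837 = 16 - 837 = -821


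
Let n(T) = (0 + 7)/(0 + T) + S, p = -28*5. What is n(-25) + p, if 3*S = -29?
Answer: -11246/75 ≈ -149.95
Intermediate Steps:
S = -29/3 (S = (1/3)*(-29) = -29/3 ≈ -9.6667)
p = -140
n(T) = -29/3 + 7/T (n(T) = (0 + 7)/(0 + T) - 29/3 = 7/T - 29/3 = -29/3 + 7/T)
n(-25) + p = (-29/3 + 7/(-25)) - 140 = (-29/3 + 7*(-1/25)) - 140 = (-29/3 - 7/25) - 140 = -746/75 - 140 = -11246/75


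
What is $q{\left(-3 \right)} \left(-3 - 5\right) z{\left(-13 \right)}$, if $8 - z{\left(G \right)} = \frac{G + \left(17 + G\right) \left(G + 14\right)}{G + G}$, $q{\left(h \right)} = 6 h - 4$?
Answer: $\frac{17512}{13} \approx 1347.1$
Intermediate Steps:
$q{\left(h \right)} = -4 + 6 h$
$z{\left(G \right)} = 8 - \frac{G + \left(14 + G\right) \left(17 + G\right)}{2 G}$ ($z{\left(G \right)} = 8 - \frac{G + \left(17 + G\right) \left(G + 14\right)}{G + G} = 8 - \frac{G + \left(17 + G\right) \left(14 + G\right)}{2 G} = 8 - \left(G + \left(14 + G\right) \left(17 + G\right)\right) \frac{1}{2 G} = 8 - \frac{G + \left(14 + G\right) \left(17 + G\right)}{2 G}$)
$q{\left(-3 \right)} \left(-3 - 5\right) z{\left(-13 \right)} = \left(-4 + 6 \left(-3\right)\right) \left(-3 - 5\right) \left(-8 - \frac{119}{-13} - - \frac{13}{2}\right) = \left(-4 - 18\right) \left(-8\right) \left(-8 - - \frac{119}{13} + \frac{13}{2}\right) = \left(-22\right) \left(-8\right) \left(-8 + \frac{119}{13} + \frac{13}{2}\right) = 176 \cdot \frac{199}{26} = \frac{17512}{13}$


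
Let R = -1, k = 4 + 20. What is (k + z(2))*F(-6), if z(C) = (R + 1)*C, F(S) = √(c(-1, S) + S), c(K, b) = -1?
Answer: 24*I*√7 ≈ 63.498*I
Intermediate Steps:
k = 24
F(S) = √(-1 + S)
z(C) = 0 (z(C) = (-1 + 1)*C = 0*C = 0)
(k + z(2))*F(-6) = (24 + 0)*√(-1 - 6) = 24*√(-7) = 24*(I*√7) = 24*I*√7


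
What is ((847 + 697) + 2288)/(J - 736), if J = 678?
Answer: -1916/29 ≈ -66.069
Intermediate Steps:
((847 + 697) + 2288)/(J - 736) = ((847 + 697) + 2288)/(678 - 736) = (1544 + 2288)/(-58) = 3832*(-1/58) = -1916/29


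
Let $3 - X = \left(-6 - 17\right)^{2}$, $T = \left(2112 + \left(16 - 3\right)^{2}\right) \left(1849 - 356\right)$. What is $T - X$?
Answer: $3406059$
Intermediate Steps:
$T = 3405533$ ($T = \left(2112 + 13^{2}\right) 1493 = \left(2112 + 169\right) 1493 = 2281 \cdot 1493 = 3405533$)
$X = -526$ ($X = 3 - \left(-6 - 17\right)^{2} = 3 - \left(-23\right)^{2} = 3 - 529 = -526$)
$T - X = 3405533 - -526 = 3405533 + 526 = 3406059$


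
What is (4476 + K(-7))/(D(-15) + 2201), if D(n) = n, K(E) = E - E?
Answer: 2238/1093 ≈ 2.0476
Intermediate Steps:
K(E) = 0
(4476 + K(-7))/(D(-15) + 2201) = (4476 + 0)/(-15 + 2201) = 4476/2186 = 4476*(1/2186) = 2238/1093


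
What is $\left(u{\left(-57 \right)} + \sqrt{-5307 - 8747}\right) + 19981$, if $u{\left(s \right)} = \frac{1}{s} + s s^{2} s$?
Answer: $\frac{602830973}{57} + i \sqrt{14054} \approx 1.0576 \cdot 10^{7} + 118.55 i$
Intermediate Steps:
$u{\left(s \right)} = \frac{1}{s} + s^{4}$ ($u{\left(s \right)} = \frac{1}{s} + s^{3} s = \frac{1}{s} + s^{4}$)
$\left(u{\left(-57 \right)} + \sqrt{-5307 - 8747}\right) + 19981 = \left(\frac{1 + \left(-57\right)^{5}}{-57} + \sqrt{-5307 - 8747}\right) + 19981 = \left(- \frac{1 - 601692057}{57} + \sqrt{-14054}\right) + 19981 = \left(\left(- \frac{1}{57}\right) \left(-601692056\right) + i \sqrt{14054}\right) + 19981 = \left(\frac{601692056}{57} + i \sqrt{14054}\right) + 19981 = \frac{602830973}{57} + i \sqrt{14054}$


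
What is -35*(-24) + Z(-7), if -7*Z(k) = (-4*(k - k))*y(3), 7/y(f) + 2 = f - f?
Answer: 840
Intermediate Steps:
y(f) = -7/2 (y(f) = 7/(-2 + (f - f)) = 7/(-2 + 0) = 7/(-2) = 7*(-½) = -7/2)
Z(k) = 0 (Z(k) = -(-4*(k - k))*(-7)/(7*2) = -(-4*0)*(-7)/(7*2) = -0*(-7)/2 = -⅐*0 = 0)
-35*(-24) + Z(-7) = -35*(-24) + 0 = 840 + 0 = 840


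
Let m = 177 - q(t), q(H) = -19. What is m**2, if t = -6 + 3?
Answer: 38416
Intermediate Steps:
t = -3
m = 196 (m = 177 - 1*(-19) = 177 + 19 = 196)
m**2 = 196**2 = 38416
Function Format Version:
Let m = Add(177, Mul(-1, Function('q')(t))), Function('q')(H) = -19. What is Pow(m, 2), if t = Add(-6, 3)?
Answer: 38416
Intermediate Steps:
t = -3
m = 196 (m = Add(177, Mul(-1, -19)) = Add(177, 19) = 196)
Pow(m, 2) = Pow(196, 2) = 38416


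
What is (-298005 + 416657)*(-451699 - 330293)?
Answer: -92784914784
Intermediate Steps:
(-298005 + 416657)*(-451699 - 330293) = 118652*(-781992) = -92784914784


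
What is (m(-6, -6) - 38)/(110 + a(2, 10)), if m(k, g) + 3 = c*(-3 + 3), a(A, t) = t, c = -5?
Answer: -41/120 ≈ -0.34167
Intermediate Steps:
m(k, g) = -3 (m(k, g) = -3 - 5*(-3 + 3) = -3 - 5*0 = -3 + 0 = -3)
(m(-6, -6) - 38)/(110 + a(2, 10)) = (-3 - 38)/(110 + 10) = -41/120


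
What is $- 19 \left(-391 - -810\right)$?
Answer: $-7961$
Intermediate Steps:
$- 19 \left(-391 - -810\right) = - 19 \left(-391 + 810\right) = \left(-19\right) 419 = -7961$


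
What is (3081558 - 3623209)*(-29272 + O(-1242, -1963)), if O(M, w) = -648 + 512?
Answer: 15928872608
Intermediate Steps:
O(M, w) = -136
(3081558 - 3623209)*(-29272 + O(-1242, -1963)) = (3081558 - 3623209)*(-29272 - 136) = -541651*(-29408) = 15928872608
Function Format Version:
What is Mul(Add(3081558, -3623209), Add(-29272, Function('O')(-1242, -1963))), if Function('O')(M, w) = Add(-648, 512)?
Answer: 15928872608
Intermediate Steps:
Function('O')(M, w) = -136
Mul(Add(3081558, -3623209), Add(-29272, Function('O')(-1242, -1963))) = Mul(Add(3081558, -3623209), Add(-29272, -136)) = Mul(-541651, -29408) = 15928872608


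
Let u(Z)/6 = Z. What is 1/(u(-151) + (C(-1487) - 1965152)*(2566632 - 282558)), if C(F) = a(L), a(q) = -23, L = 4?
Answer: -1/4488605123856 ≈ -2.2279e-13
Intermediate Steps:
u(Z) = 6*Z
C(F) = -23
1/(u(-151) + (C(-1487) - 1965152)*(2566632 - 282558)) = 1/(6*(-151) + (-23 - 1965152)*(2566632 - 282558)) = 1/(-906 - 1965175*2284074) = 1/(-906 - 4488605122950) = 1/(-4488605123856) = -1/4488605123856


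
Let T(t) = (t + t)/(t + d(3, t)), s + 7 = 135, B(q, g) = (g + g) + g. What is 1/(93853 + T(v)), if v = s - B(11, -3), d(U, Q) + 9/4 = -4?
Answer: 523/49086215 ≈ 1.0655e-5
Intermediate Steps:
B(q, g) = 3*g (B(q, g) = 2*g + g = 3*g)
s = 128 (s = -7 + 135 = 128)
d(U, Q) = -25/4 (d(U, Q) = -9/4 - 4 = -25/4)
v = 137 (v = 128 - 3*(-3) = 128 - 1*(-9) = 128 + 9 = 137)
T(t) = 2*t/(-25/4 + t) (T(t) = (t + t)/(t - 25/4) = (2*t)/(-25/4 + t) = 2*t/(-25/4 + t))
1/(93853 + T(v)) = 1/(93853 + 8*137/(-25 + 4*137)) = 1/(93853 + 8*137/(-25 + 548)) = 1/(93853 + 8*137/523) = 1/(93853 + 8*137*(1/523)) = 1/(93853 + 1096/523) = 1/(49086215/523) = 523/49086215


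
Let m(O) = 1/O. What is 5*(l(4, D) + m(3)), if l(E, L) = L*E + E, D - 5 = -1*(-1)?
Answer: 425/3 ≈ 141.67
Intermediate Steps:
D = 6 (D = 5 - 1*(-1) = 5 + 1 = 6)
l(E, L) = E + E*L (l(E, L) = E*L + E = E + E*L)
5*(l(4, D) + m(3)) = 5*(4*(1 + 6) + 1/3) = 5*(4*7 + ⅓) = 5*(28 + ⅓) = 5*(85/3) = 425/3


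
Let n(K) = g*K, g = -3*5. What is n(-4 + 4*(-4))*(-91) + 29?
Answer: -27271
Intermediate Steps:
g = -15
n(K) = -15*K
n(-4 + 4*(-4))*(-91) + 29 = -15*(-4 + 4*(-4))*(-91) + 29 = -15*(-4 - 16)*(-91) + 29 = -15*(-20)*(-91) + 29 = 300*(-91) + 29 = -27300 + 29 = -27271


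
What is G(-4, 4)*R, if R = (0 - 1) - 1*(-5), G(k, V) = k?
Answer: -16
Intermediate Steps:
R = 4 (R = -1 + 5 = 4)
G(-4, 4)*R = -4*4 = -16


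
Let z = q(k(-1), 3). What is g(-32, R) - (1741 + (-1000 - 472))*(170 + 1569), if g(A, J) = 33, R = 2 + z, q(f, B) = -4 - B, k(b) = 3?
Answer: -467758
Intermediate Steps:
z = -7 (z = -4 - 1*3 = -4 - 3 = -7)
R = -5 (R = 2 - 7 = -5)
g(-32, R) - (1741 + (-1000 - 472))*(170 + 1569) = 33 - (1741 + (-1000 - 472))*(170 + 1569) = 33 - (1741 - 1472)*1739 = 33 - 269*1739 = 33 - 1*467791 = 33 - 467791 = -467758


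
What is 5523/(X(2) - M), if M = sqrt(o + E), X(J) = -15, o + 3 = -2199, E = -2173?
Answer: -16569/920 + 5523*I*sqrt(7)/184 ≈ -18.01 + 79.416*I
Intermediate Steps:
o = -2202 (o = -3 - 2199 = -2202)
M = 25*I*sqrt(7) (M = sqrt(-2202 - 2173) = sqrt(-4375) = 25*I*sqrt(7) ≈ 66.144*I)
5523/(X(2) - M) = 5523/(-15 - 25*I*sqrt(7))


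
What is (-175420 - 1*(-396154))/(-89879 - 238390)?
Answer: -73578/109423 ≈ -0.67242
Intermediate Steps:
(-175420 - 1*(-396154))/(-89879 - 238390) = (-175420 + 396154)/(-328269) = 220734*(-1/328269) = -73578/109423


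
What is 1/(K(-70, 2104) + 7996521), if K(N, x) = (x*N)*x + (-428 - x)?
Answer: -1/301883131 ≈ -3.3125e-9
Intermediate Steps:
K(N, x) = -428 - x + N*x² (K(N, x) = (N*x)*x + (-428 - x) = N*x² + (-428 - x) = -428 - x + N*x²)
1/(K(-70, 2104) + 7996521) = 1/((-428 - 1*2104 - 70*2104²) + 7996521) = 1/((-428 - 2104 - 70*4426816) + 7996521) = 1/((-428 - 2104 - 309877120) + 7996521) = 1/(-309879652 + 7996521) = 1/(-301883131) = -1/301883131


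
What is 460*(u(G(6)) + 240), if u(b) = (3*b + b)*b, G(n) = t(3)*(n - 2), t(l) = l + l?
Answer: 1170240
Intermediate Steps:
t(l) = 2*l
G(n) = -12 + 6*n (G(n) = (2*3)*(n - 2) = 6*(-2 + n) = -12 + 6*n)
u(b) = 4*b² (u(b) = (4*b)*b = 4*b²)
460*(u(G(6)) + 240) = 460*(4*(-12 + 6*6)² + 240) = 460*(4*(-12 + 36)² + 240) = 460*(4*24² + 240) = 460*(4*576 + 240) = 460*(2304 + 240) = 460*2544 = 1170240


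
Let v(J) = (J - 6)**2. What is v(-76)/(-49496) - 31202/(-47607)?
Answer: 306066181/589089018 ≈ 0.51956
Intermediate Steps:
v(J) = (-6 + J)**2
v(-76)/(-49496) - 31202/(-47607) = (-6 - 76)**2/(-49496) - 31202/(-47607) = (-82)**2*(-1/49496) - 31202*(-1/47607) = 6724*(-1/49496) + 31202/47607 = -1681/12374 + 31202/47607 = 306066181/589089018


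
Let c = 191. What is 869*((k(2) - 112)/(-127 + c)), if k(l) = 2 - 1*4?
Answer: -49533/32 ≈ -1547.9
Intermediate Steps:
k(l) = -2 (k(l) = 2 - 4 = -2)
869*((k(2) - 112)/(-127 + c)) = 869*((-2 - 112)/(-127 + 191)) = 869*(-114/64) = 869*(-114*1/64) = 869*(-57/32) = -49533/32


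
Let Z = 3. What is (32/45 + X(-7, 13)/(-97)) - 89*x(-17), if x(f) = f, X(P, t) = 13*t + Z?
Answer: 6599609/4365 ≈ 1511.9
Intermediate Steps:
X(P, t) = 3 + 13*t (X(P, t) = 13*t + 3 = 3 + 13*t)
(32/45 + X(-7, 13)/(-97)) - 89*x(-17) = (32/45 + (3 + 13*13)/(-97)) - 89*(-17) = (32*(1/45) + (3 + 169)*(-1/97)) + 1513 = (32/45 + 172*(-1/97)) + 1513 = (32/45 - 172/97) + 1513 = -4636/4365 + 1513 = 6599609/4365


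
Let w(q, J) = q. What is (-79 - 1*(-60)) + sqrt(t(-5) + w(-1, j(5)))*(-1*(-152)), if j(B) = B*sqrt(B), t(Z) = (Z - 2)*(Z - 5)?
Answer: -19 + 152*sqrt(69) ≈ 1243.6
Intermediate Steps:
t(Z) = (-5 + Z)*(-2 + Z) (t(Z) = (-2 + Z)*(-5 + Z) = (-5 + Z)*(-2 + Z))
j(B) = B**(3/2)
(-79 - 1*(-60)) + sqrt(t(-5) + w(-1, j(5)))*(-1*(-152)) = (-79 - 1*(-60)) + sqrt((10 + (-5)**2 - 7*(-5)) - 1)*(-1*(-152)) = (-79 + 60) + sqrt((10 + 25 + 35) - 1)*152 = -19 + sqrt(70 - 1)*152 = -19 + sqrt(69)*152 = -19 + 152*sqrt(69)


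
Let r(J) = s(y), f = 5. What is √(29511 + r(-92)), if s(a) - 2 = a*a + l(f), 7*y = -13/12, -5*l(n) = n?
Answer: √208236841/84 ≈ 171.79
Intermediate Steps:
l(n) = -n/5
y = -13/84 (y = (-13/12)/7 = (-13*1/12)/7 = (⅐)*(-13/12) = -13/84 ≈ -0.15476)
s(a) = 1 + a² (s(a) = 2 + (a*a - ⅕*5) = 2 + (a² - 1) = 2 + (-1 + a²) = 1 + a²)
r(J) = 7225/7056 (r(J) = 1 + (-13/84)² = 1 + 169/7056 = 7225/7056)
√(29511 + r(-92)) = √(29511 + 7225/7056) = √(208236841/7056) = √208236841/84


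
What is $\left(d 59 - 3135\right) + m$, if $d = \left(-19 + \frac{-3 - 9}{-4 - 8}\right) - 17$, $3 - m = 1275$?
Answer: $-6472$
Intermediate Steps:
$m = -1272$ ($m = 3 - 1275 = -1272$)
$d = -35$ ($d = \left(-19 - \frac{12}{-12}\right) - 17 = \left(-19 - -1\right) - 17 = \left(-19 + 1\right) - 17 = -18 - 17 = -35$)
$\left(d 59 - 3135\right) + m = \left(\left(-35\right) 59 - 3135\right) - 1272 = \left(-2065 - 3135\right) - 1272 = -5200 - 1272 = -6472$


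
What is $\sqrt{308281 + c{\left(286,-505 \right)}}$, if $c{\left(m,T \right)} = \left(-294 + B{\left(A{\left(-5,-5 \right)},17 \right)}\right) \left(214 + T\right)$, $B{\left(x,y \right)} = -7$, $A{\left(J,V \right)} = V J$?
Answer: $4 \sqrt{24742} \approx 629.18$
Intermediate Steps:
$A{\left(J,V \right)} = J V$
$c{\left(m,T \right)} = -64414 - 301 T$ ($c{\left(m,T \right)} = \left(-294 - 7\right) \left(214 + T\right) = - 301 \left(214 + T\right) = -64414 - 301 T$)
$\sqrt{308281 + c{\left(286,-505 \right)}} = \sqrt{308281 - -87591} = \sqrt{308281 + \left(-64414 + 152005\right)} = \sqrt{308281 + 87591} = \sqrt{395872} = 4 \sqrt{24742}$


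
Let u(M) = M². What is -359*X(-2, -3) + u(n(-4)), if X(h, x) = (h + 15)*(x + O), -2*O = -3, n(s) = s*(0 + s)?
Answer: 14513/2 ≈ 7256.5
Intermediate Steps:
n(s) = s² (n(s) = s*s = s²)
O = 3/2 (O = -½*(-3) = 3/2 ≈ 1.5000)
X(h, x) = (15 + h)*(3/2 + x) (X(h, x) = (h + 15)*(x + 3/2) = (15 + h)*(3/2 + x))
-359*X(-2, -3) + u(n(-4)) = -359*(45/2 + 15*(-3) + (3/2)*(-2) - 2*(-3)) + ((-4)²)² = -359*(45/2 - 45 - 3 + 6) + 16² = -359*(-39/2) + 256 = 14001/2 + 256 = 14513/2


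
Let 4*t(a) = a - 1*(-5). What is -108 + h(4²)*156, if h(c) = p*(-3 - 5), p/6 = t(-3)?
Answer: -3852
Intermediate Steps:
t(a) = 5/4 + a/4 (t(a) = (a - 1*(-5))/4 = (a + 5)/4 = (5 + a)/4 = 5/4 + a/4)
p = 3 (p = 6*(5/4 + (¼)*(-3)) = 6*(5/4 - ¾) = 6*(½) = 3)
h(c) = -24 (h(c) = 3*(-3 - 5) = 3*(-8) = -24)
-108 + h(4²)*156 = -108 - 24*156 = -108 - 3744 = -3852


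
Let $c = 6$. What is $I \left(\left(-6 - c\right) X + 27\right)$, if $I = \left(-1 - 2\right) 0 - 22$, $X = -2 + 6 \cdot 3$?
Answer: $3630$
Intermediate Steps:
$X = 16$ ($X = -2 + 18 = 16$)
$I = -22$ ($I = \left(-3\right) 0 - 22 = 0 - 22 = -22$)
$I \left(\left(-6 - c\right) X + 27\right) = - 22 \left(\left(-6 - 6\right) 16 + 27\right) = - 22 \left(\left(-12\right) 16 + 27\right) = - 22 \left(-192 + 27\right) = \left(-22\right) \left(-165\right) = 3630$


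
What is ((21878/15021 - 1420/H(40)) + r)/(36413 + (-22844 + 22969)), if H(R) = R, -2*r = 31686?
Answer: -476978141/1097674596 ≈ -0.43454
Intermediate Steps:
r = -15843 (r = -1/2*31686 = -15843)
((21878/15021 - 1420/H(40)) + r)/(36413 + (-22844 + 22969)) = ((21878/15021 - 1420/40) - 15843)/(36413 + (-22844 + 22969)) = ((21878*(1/15021) - 1420*1/40) - 15843)/(36413 + 125) = ((21878/15021 - 71/2) - 15843)/36538 = (-1022735/30042 - 15843)*(1/36538) = -476978141/30042*1/36538 = -476978141/1097674596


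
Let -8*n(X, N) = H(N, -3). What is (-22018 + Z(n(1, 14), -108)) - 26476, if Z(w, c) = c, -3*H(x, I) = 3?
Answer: -48602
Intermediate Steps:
H(x, I) = -1 (H(x, I) = -⅓*3 = -1)
n(X, N) = ⅛ (n(X, N) = -⅛*(-1) = ⅛)
(-22018 + Z(n(1, 14), -108)) - 26476 = (-22018 - 108) - 26476 = -22126 - 26476 = -48602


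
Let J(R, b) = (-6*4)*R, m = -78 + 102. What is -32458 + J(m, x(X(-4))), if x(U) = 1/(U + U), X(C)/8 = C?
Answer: -33034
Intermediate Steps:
X(C) = 8*C
x(U) = 1/(2*U)
m = 24
J(R, b) = -24*R
-32458 + J(m, x(X(-4))) = -32458 - 24*24 = -32458 - 576 = -33034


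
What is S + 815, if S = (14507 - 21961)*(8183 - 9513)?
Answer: 9914635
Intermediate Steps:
S = 9913820 (S = -7454*(-1330) = 9913820)
S + 815 = 9913820 + 815 = 9914635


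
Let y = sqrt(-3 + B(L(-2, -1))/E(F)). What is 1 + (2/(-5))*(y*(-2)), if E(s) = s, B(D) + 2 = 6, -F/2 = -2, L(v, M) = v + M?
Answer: 1 + 4*I*sqrt(2)/5 ≈ 1.0 + 1.1314*I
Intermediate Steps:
L(v, M) = M + v
F = 4 (F = -2*(-2) = 4)
B(D) = 4 (B(D) = -2 + 6 = 4)
y = I*sqrt(2) (y = sqrt(-3 + 4/4) = sqrt(-3 + 4*(1/4)) = sqrt(-3 + 1) = sqrt(-2) = I*sqrt(2) ≈ 1.4142*I)
1 + (2/(-5))*(y*(-2)) = 1 + (2/(-5))*((I*sqrt(2))*(-2)) = 1 + (2*(-1/5))*(-2*I*sqrt(2)) = 1 - (-4)*I*sqrt(2)/5 = 1 + 4*I*sqrt(2)/5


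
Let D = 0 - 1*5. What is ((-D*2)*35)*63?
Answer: 22050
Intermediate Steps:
D = -5 (D = 0 - 5 = -5)
((-D*2)*35)*63 = ((-1*(-5)*2)*35)*63 = ((5*2)*35)*63 = (10*35)*63 = 350*63 = 22050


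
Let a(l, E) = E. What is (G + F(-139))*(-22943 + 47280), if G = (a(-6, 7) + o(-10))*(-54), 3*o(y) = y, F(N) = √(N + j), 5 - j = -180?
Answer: -4818726 + 24337*√46 ≈ -4.6537e+6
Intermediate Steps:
j = 185 (j = 5 - 1*(-180) = 5 + 180 = 185)
F(N) = √(185 + N) (F(N) = √(N + 185) = √(185 + N))
o(y) = y/3
G = -198 (G = (7 + (⅓)*(-10))*(-54) = (7 - 10/3)*(-54) = (11/3)*(-54) = -198)
(G + F(-139))*(-22943 + 47280) = (-198 + √(185 - 139))*(-22943 + 47280) = (-198 + √46)*24337 = -4818726 + 24337*√46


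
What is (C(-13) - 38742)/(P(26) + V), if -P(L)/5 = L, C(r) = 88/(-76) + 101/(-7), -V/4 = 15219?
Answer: 5154759/8113798 ≈ 0.63531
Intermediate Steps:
V = -60876 (V = -4*15219 = -60876)
C(r) = -2073/133 (C(r) = 88*(-1/76) + 101*(-1/7) = -22/19 - 101/7 = -2073/133)
P(L) = -5*L
(C(-13) - 38742)/(P(26) + V) = (-2073/133 - 38742)/(-5*26 - 60876) = -5154759/(133*(-130 - 60876)) = -5154759/133/(-61006) = -5154759/133*(-1/61006) = 5154759/8113798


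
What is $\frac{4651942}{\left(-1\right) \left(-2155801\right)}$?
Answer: $\frac{4651942}{2155801} \approx 2.1579$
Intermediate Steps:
$\frac{4651942}{\left(-1\right) \left(-2155801\right)} = \frac{4651942}{2155801}$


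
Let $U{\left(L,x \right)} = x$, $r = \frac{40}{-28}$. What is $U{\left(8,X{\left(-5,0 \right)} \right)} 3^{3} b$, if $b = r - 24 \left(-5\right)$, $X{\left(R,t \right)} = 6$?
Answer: $\frac{134460}{7} \approx 19209.0$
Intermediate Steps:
$r = - \frac{10}{7}$ ($r = 40 \left(- \frac{1}{28}\right) = - \frac{10}{7} \approx -1.4286$)
$b = \frac{830}{7}$ ($b = - \frac{10}{7} - 24 \left(-5\right) = - \frac{10}{7} - -120 = - \frac{10}{7} + 120 = \frac{830}{7} \approx 118.57$)
$U{\left(8,X{\left(-5,0 \right)} \right)} 3^{3} b = 6 \cdot 3^{3} \cdot \frac{830}{7} = 6 \cdot 27 \cdot \frac{830}{7} = 162 \cdot \frac{830}{7} = \frac{134460}{7}$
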